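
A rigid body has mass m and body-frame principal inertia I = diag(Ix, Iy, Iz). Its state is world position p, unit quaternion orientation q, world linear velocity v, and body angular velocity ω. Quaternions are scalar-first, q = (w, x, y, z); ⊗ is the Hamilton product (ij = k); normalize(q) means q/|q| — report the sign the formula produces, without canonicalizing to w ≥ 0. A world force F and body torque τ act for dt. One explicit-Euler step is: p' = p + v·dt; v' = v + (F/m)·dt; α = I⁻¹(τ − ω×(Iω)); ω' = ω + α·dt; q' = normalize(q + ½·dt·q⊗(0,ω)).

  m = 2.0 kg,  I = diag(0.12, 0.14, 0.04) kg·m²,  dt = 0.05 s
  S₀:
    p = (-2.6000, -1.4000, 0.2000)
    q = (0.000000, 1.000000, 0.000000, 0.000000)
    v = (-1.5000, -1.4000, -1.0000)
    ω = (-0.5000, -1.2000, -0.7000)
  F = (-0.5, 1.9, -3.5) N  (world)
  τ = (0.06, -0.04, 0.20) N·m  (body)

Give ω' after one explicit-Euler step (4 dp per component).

angular accel α = (1.2000, -0.4857, 4.7000)
new body rate ω' = (-0.4400, -1.2243, -0.4650)

ω' = (-0.4400, -1.2243, -0.4650)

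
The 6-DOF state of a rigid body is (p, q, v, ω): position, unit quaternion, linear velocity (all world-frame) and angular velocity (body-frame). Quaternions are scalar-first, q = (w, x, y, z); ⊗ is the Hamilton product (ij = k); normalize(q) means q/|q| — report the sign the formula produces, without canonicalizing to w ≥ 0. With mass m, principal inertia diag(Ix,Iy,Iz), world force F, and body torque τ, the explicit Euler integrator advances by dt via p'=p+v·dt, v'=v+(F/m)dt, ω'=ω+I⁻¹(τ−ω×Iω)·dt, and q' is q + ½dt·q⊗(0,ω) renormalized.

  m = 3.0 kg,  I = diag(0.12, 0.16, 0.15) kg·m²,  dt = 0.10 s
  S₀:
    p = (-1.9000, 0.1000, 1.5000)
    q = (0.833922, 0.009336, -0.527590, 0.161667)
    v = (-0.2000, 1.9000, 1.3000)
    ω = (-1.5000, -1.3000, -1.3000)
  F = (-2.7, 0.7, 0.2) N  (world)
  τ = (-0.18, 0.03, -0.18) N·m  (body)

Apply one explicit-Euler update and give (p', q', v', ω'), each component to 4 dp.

linear accel F/m = (-0.9000, 0.2333, 0.0667)
p' = p + v·dt = (-1.9200, 0.2900, 1.6300)
v + (F/m)dt = (-0.2900, 1.9233, 1.3067)
precession coupling ω×(Iω) = (-0.0169, -0.0585, 0.0780)
angular accel α = (-1.3592, 0.5531, -1.7200)
ω + α·dt = (-1.6359, -1.2447, -1.4720)
Hamilton product q⊗(0,ω) = (-0.4616959, -0.3548489, -1.3144623, -1.8876204)
updated quaternion q' = (0.8052, -0.0083, -0.5892, 0.0668)

p' = (-1.9200, 0.2900, 1.6300)
q' = (0.8052, -0.0083, -0.5892, 0.0668)
v' = (-0.2900, 1.9233, 1.3067)
ω' = (-1.6359, -1.2447, -1.4720)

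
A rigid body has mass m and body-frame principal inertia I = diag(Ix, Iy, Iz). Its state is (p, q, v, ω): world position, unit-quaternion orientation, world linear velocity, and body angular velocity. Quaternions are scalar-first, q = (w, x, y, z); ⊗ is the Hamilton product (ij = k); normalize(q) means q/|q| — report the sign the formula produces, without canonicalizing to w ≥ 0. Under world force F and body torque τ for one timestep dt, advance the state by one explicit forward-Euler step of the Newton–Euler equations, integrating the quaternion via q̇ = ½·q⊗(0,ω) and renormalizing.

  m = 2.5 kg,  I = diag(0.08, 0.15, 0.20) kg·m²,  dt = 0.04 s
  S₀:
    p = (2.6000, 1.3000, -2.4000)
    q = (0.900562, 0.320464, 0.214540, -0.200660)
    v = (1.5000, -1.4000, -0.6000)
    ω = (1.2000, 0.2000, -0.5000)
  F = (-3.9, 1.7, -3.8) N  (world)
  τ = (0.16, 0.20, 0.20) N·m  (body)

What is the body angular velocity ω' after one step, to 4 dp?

angular accel α = (2.0625, 0.8533, 0.9160)
new body rate ω' = (1.2825, 0.2341, -0.4634)

ω' = (1.2825, 0.2341, -0.4634)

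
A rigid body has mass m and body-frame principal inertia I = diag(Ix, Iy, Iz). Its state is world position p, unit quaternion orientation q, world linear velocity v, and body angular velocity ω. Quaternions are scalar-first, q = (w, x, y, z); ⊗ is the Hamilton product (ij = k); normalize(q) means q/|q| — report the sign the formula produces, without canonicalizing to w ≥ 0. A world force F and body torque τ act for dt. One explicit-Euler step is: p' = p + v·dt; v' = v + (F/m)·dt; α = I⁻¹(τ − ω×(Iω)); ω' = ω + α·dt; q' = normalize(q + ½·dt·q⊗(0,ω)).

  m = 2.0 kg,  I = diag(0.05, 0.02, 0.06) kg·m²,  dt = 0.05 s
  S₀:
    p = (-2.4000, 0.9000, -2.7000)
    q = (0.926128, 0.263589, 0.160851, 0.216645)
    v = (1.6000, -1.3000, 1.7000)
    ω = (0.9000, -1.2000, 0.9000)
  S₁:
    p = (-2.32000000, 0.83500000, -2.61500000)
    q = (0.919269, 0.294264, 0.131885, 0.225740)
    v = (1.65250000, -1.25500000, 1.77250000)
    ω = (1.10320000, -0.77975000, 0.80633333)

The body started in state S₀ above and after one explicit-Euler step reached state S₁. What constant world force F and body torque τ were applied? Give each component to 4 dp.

Δv = v₁−v₀ = (0.05250000, 0.04500000, 0.07250000)
F = m·Δv/dt = (2.1000, 1.8000, 2.9000)
Δω = ω₁−ω₀ = (0.20320000, 0.42025000, -0.09366667)
τ = I·(Δω/dt) + ω₀×(Iω₀) = (0.1600, 0.1600, -0.0800)

F = (2.1000, 1.8000, 2.9000)
τ = (0.1600, 0.1600, -0.0800)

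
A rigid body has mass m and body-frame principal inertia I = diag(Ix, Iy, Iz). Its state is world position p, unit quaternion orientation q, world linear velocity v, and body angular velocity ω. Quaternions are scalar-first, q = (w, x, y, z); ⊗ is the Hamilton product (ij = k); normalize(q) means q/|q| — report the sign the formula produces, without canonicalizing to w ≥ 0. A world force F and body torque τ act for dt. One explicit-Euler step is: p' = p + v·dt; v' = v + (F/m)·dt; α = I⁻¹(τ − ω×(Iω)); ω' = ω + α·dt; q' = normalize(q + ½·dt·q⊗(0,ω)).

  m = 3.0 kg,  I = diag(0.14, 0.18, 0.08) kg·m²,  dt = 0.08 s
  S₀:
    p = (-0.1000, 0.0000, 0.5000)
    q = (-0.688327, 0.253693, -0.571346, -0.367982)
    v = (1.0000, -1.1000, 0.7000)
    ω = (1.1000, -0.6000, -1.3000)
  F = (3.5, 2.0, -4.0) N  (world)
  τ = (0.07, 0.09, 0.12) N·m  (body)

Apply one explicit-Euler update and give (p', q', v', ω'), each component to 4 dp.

(τ − ω×Iω)/I = (1.0571, 0.9767, 1.8300)
new body rate ω' = (1.1846, -0.5219, -1.1536)
Hamilton product q⊗(0,ω) = (-1.1002465, -0.2351991, 0.3380169, 1.3710899)
q' = normalize(q + ½dt·q⊗(0,ω)) = (-0.7304, 0.2437, -0.5564, -0.3123)
a = F/m = (1.1667, 0.6667, -1.3333)
new position p' = (-0.0200, -0.0880, 0.5560)
v + (F/m)dt = (1.0933, -1.0467, 0.5933)

p' = (-0.0200, -0.0880, 0.5560)
q' = (-0.7304, 0.2437, -0.5564, -0.3123)
v' = (1.0933, -1.0467, 0.5933)
ω' = (1.1846, -0.5219, -1.1536)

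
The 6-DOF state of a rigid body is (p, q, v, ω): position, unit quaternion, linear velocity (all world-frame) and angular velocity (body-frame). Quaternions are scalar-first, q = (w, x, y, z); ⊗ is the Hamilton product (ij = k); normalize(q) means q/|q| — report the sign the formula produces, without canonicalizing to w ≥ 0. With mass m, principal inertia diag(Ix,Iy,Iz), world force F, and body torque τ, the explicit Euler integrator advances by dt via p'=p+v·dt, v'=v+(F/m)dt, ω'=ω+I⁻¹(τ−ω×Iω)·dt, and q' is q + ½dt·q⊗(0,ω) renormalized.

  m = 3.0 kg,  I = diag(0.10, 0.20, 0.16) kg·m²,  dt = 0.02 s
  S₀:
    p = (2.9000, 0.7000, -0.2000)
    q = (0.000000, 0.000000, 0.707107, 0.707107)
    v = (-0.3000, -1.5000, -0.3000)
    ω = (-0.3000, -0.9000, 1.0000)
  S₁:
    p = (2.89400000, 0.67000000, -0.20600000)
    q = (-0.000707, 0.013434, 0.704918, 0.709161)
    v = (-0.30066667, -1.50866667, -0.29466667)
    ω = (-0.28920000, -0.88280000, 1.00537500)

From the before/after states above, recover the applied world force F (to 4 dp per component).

F = (-0.1000, -1.3000, 0.8000)

v₁ − v₀ = (-0.00066667, -0.00866667, 0.00533333)
applied force F = (-0.1000, -1.3000, 0.8000)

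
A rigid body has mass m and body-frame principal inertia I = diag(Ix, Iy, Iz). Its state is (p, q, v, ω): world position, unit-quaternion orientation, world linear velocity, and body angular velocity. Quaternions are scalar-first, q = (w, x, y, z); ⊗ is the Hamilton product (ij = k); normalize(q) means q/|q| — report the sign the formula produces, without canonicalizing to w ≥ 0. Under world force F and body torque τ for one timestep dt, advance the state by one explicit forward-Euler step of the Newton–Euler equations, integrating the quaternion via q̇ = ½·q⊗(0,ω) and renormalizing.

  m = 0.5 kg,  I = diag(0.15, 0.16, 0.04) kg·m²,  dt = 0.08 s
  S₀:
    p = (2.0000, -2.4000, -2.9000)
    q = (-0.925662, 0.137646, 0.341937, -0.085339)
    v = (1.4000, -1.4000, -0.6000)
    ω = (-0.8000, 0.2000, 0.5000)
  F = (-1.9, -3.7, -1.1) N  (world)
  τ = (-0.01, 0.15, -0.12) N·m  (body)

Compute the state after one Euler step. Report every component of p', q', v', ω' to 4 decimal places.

p' = (2.1120, -2.5120, -2.9480)
q' = (-0.9216, 0.1747, 0.3343, -0.0917)
v' = (1.0960, -1.9920, -0.7760)
ω' = (-0.7989, 0.2970, 0.2632)

linear accel F/m = (-3.8000, -7.4000, -2.2000)
p' = p + v·dt = (2.1120, -2.5120, -2.9480)
v + (F/m)dt = (1.0960, -1.9920, -0.7760)
angular accel α = (0.0133, 1.2125, -2.9600)
ω + α·dt = (-0.7989, 0.2970, 0.2632)
q⊗(0,ω) = (0.0843989, 0.9285659, -0.1856842, -0.1617522)
q + ½dt·q⊗(0,ω), renormalized = (-0.9216, 0.1747, 0.3343, -0.0917)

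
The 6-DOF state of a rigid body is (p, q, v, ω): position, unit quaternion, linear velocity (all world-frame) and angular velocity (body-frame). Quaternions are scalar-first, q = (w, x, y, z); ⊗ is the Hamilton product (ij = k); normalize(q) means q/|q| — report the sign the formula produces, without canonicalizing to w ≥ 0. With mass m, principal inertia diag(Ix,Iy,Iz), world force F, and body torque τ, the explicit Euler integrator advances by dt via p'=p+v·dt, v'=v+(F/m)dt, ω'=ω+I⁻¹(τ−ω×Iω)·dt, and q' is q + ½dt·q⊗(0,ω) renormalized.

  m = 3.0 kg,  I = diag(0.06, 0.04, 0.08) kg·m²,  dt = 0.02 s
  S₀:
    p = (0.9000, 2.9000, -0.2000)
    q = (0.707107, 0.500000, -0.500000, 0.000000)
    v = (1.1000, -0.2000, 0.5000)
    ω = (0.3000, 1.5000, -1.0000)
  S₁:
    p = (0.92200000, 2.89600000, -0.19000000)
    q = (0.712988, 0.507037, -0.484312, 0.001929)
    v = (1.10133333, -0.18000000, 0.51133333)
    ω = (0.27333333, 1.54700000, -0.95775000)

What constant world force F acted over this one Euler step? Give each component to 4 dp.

Δv = v₁−v₀ = (0.00133333, 0.02000000, 0.01133333)
F = m·Δv/dt = (0.2000, 3.0000, 1.7000)

F = (0.2000, 3.0000, 1.7000)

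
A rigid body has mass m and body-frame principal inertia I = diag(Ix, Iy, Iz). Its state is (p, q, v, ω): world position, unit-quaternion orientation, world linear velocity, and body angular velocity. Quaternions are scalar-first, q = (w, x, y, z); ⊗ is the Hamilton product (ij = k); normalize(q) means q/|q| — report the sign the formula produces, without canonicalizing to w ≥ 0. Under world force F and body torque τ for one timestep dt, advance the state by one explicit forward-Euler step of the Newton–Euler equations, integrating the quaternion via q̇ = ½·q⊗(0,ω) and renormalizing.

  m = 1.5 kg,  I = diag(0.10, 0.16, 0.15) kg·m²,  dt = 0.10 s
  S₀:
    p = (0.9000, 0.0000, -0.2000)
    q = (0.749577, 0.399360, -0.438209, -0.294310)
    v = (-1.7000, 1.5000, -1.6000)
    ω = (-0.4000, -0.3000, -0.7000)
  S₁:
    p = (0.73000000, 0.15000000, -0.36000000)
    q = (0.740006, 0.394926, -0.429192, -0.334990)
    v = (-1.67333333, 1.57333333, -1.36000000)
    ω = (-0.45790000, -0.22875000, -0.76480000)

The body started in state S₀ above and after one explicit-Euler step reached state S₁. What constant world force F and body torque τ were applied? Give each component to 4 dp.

F = (0.4000, 1.1000, 3.6000)
τ = (-0.0600, 0.1000, -0.0900)

Δv = v₁−v₀ = (0.02666667, 0.07333333, 0.24000000)
applied force F = (0.4000, 1.1000, 3.6000)
Δω = ω₁−ω₀ = (-0.05790000, 0.07125000, -0.06480000)
applied torque τ = (-0.0600, 0.1000, -0.0900)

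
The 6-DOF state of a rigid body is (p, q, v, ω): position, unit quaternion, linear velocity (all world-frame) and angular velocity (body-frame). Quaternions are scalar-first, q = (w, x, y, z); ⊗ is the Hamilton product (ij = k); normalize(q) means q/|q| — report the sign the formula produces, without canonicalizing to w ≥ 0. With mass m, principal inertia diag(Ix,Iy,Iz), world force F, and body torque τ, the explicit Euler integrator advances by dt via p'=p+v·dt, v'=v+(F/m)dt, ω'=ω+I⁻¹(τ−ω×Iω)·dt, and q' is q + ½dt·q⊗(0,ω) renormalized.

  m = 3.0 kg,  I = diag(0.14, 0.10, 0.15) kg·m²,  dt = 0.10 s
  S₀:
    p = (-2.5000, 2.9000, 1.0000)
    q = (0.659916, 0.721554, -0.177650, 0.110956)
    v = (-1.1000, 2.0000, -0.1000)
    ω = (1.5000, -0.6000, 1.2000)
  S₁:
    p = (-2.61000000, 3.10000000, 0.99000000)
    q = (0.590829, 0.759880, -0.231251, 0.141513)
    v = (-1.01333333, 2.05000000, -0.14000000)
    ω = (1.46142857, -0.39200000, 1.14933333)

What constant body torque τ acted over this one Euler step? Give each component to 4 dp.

ω₁ − ω₀ = (-0.03857143, 0.20800000, -0.05066667)
gyro term ω₀×Iω₀ = (-0.0360, -0.0180, 0.0360)
applied torque τ = (-0.0900, 0.1900, -0.0400)

τ = (-0.0900, 0.1900, -0.0400)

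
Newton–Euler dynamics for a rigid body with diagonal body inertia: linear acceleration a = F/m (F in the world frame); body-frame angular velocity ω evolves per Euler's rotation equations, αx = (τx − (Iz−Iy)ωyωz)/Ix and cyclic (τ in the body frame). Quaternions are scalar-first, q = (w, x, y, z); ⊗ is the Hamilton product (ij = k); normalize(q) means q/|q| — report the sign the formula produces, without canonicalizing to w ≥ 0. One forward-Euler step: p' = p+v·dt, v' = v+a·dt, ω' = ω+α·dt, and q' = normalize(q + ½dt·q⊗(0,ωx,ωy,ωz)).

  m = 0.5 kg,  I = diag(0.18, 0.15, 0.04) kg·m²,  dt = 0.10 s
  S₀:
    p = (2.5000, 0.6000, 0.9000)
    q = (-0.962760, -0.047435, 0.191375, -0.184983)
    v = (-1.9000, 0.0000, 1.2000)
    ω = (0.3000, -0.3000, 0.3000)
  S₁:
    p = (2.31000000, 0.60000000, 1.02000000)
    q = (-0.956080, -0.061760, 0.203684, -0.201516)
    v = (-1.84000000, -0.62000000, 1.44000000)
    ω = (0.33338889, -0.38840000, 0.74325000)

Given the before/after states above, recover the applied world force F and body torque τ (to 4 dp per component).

F = (0.3000, -3.1000, 1.2000)
τ = (0.0700, -0.1200, 0.1800)

Δω = ω₁−ω₀ = (0.03338889, -0.08840000, 0.44325000)
gyro term ω₀×Iω₀ = (0.0099, 0.0126, 0.0027)
applied torque τ = (0.0700, -0.1200, 0.1800)
velocity change Δv = (0.06000000, -0.62000000, 0.24000000)
F = m·Δv/dt = (0.3000, -3.1000, 1.2000)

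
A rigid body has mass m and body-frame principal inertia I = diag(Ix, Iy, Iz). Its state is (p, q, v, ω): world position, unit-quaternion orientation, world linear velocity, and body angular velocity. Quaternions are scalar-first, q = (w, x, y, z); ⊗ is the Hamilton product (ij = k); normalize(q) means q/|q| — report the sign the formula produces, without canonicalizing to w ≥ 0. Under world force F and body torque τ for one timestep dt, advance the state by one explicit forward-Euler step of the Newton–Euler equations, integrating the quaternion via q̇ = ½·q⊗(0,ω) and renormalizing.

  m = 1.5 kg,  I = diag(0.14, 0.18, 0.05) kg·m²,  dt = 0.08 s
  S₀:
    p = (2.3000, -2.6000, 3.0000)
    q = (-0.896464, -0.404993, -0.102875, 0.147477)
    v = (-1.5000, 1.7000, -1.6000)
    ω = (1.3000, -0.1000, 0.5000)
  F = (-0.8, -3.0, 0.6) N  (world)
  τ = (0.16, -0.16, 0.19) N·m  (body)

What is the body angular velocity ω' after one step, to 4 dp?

ω' = (1.3877, -0.1971, 0.8123)

gyro term ω×Iω = (0.0065, 0.0585, -0.0052)
(τ − ω×Iω)/I = (1.0964, -1.2139, 3.9040)
ω' = ω + α·dt = (1.3877, -0.1971, 0.8123)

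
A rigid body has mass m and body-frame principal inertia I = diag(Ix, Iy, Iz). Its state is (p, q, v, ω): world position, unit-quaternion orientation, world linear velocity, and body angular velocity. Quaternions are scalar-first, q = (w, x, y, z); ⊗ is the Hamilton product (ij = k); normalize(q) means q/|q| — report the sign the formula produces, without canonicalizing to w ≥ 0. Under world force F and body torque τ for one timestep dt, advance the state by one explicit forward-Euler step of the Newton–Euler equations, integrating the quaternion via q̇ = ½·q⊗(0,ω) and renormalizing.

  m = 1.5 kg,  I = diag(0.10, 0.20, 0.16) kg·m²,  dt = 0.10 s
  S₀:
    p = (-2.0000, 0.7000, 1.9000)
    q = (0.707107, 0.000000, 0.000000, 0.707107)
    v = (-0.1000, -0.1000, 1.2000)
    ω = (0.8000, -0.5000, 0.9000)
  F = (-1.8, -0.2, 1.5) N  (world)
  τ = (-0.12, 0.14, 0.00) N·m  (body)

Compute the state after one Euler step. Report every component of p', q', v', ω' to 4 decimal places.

p' = (-2.0100, 0.6900, 2.0200)
q' = (0.6739, 0.0459, 0.0106, 0.7374)
v' = (-0.2200, -0.1133, 1.3000)
ω' = (0.6620, -0.4084, 0.9250)

a = (-1.2000, -0.1333, 1.0000)
new position p' = (-2.0100, 0.6900, 2.0200)
v + (F/m)dt = (-0.2200, -0.1133, 1.3000)
(τ − ω×Iω)/I = (-1.3800, 0.9160, 0.2500)
ω + α·dt = (0.6620, -0.4084, 0.9250)
q⊗(0,ω) = (-0.6363963, 0.9192391, 0.2121321, 0.6363963)
updated quaternion q' = (0.6739, 0.0459, 0.0106, 0.7374)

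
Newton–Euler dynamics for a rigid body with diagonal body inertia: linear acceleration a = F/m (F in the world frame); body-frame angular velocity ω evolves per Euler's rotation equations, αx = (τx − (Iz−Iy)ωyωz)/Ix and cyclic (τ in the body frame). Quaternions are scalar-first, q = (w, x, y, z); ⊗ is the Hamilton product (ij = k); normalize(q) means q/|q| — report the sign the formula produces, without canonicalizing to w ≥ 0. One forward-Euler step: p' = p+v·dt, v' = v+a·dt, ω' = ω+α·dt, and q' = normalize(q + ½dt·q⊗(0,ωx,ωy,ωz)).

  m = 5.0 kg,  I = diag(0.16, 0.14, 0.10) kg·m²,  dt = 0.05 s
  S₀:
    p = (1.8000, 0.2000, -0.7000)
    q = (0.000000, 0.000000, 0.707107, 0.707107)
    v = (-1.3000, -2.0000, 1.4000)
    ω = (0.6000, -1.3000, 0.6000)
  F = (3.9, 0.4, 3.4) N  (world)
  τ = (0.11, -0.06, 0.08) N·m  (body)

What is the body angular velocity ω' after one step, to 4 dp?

ω' = (0.6246, -1.3291, 0.6322)

ω×(Iω) gyroscopic = (0.0312, 0.0216, 0.0156)
angular accel α = (0.4925, -0.5829, 0.6440)
ω' = ω + α·dt = (0.6246, -1.3291, 0.6322)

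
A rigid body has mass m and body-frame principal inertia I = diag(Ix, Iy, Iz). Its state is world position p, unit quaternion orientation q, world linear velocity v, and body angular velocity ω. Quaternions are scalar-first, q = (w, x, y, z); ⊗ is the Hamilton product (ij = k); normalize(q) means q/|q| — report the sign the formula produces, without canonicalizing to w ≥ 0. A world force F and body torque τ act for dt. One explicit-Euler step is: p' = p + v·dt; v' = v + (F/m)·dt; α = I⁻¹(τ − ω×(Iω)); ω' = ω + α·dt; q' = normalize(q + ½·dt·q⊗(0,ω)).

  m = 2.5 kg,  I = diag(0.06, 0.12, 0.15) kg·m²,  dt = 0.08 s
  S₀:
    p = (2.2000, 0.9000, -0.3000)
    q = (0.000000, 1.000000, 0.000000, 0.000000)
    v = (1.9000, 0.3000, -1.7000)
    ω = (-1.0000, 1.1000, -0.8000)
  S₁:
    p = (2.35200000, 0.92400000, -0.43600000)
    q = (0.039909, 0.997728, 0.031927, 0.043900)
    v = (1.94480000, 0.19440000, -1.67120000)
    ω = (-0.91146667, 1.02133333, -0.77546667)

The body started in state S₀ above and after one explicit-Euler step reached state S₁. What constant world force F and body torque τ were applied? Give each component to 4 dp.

rate change Δω = (0.08853333, -0.07866667, 0.02453333)
gyro term ω₀×Iω₀ = (-0.0264, -0.0720, -0.0660)
I·α + gyro = (0.0400, -0.1900, -0.0200)
Δv = v₁−v₀ = (0.04480000, -0.10560000, 0.02880000)
m·(v₁−v₀)/dt = (1.4000, -3.3000, 0.9000)

F = (1.4000, -3.3000, 0.9000)
τ = (0.0400, -0.1900, -0.0200)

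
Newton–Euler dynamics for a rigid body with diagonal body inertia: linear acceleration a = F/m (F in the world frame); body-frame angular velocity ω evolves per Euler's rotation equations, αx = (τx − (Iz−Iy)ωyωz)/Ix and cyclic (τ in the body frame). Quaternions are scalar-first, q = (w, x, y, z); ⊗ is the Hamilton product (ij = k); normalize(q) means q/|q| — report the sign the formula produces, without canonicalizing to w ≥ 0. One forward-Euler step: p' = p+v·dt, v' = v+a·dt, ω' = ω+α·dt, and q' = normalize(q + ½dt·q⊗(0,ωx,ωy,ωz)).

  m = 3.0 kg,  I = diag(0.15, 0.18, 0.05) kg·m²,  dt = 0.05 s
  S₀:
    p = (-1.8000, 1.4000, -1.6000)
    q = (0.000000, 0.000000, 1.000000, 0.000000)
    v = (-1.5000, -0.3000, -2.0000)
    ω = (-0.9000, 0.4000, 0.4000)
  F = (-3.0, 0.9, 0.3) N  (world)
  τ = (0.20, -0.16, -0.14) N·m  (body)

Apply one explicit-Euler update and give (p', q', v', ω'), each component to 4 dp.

p' = (-1.8750, 1.3850, -1.7000)
q' = (-0.0100, 0.0100, 0.9996, 0.0225)
v' = (-1.5500, -0.2850, -1.9950)
ω' = (-0.8264, 0.3656, 0.2708)

ω×(Iω) gyroscopic = (-0.0208, -0.0360, -0.0108)
α = I⁻¹(τ − ω×Iω) = (1.4720, -0.6889, -2.5840)
ω + α·dt = (-0.8264, 0.3656, 0.2708)
q⊗(0,ω) = (-0.4000000, 0.4000000, 0.0000000, 0.9000000)
updated quaternion q' = (-0.0100, 0.0100, 0.9996, 0.0225)
new position p' = (-1.8750, 1.3850, -1.7000)
new velocity v' = (-1.5500, -0.2850, -1.9950)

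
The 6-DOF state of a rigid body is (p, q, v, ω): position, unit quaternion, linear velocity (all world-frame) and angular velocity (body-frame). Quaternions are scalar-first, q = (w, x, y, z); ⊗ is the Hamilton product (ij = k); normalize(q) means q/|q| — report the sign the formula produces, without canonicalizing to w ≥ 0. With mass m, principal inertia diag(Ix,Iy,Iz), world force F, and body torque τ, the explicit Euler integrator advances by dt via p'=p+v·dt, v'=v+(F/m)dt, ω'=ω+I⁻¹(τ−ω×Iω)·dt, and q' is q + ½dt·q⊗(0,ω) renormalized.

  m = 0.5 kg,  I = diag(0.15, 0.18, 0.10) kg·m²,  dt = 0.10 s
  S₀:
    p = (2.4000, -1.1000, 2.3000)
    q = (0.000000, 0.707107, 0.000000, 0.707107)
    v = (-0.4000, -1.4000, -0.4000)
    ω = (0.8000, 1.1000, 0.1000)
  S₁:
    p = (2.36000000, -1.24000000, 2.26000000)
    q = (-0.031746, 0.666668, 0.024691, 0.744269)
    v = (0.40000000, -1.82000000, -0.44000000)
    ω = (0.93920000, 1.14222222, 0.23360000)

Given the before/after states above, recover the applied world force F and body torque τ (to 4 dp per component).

Δv = v₁−v₀ = (0.80000000, -0.42000000, -0.04000000)
applied force F = (4.0000, -2.1000, -0.2000)
rate change Δω = (0.13920000, 0.04222222, 0.13360000)
applied torque τ = (0.2000, 0.0800, 0.1600)

F = (4.0000, -2.1000, -0.2000)
τ = (0.2000, 0.0800, 0.1600)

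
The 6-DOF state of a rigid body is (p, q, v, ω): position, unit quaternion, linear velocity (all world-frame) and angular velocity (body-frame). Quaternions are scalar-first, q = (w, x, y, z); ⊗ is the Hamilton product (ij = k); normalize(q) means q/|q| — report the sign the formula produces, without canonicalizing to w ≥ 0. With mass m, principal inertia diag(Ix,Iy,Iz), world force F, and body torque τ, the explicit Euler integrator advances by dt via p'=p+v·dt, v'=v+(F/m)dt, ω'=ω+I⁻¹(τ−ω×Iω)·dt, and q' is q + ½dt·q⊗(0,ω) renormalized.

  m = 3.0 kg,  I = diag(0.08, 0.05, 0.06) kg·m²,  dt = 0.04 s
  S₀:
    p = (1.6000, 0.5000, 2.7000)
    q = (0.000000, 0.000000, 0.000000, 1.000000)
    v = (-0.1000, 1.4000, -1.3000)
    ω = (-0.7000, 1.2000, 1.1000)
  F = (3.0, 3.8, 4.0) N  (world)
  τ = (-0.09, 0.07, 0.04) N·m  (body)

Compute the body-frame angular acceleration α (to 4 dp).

α = (-1.2900, 1.7080, 0.2467)

precession coupling ω×(Iω) = (0.0132, -0.0154, 0.0252)
(τ − ω×Iω)/I = (-1.2900, 1.7080, 0.2467)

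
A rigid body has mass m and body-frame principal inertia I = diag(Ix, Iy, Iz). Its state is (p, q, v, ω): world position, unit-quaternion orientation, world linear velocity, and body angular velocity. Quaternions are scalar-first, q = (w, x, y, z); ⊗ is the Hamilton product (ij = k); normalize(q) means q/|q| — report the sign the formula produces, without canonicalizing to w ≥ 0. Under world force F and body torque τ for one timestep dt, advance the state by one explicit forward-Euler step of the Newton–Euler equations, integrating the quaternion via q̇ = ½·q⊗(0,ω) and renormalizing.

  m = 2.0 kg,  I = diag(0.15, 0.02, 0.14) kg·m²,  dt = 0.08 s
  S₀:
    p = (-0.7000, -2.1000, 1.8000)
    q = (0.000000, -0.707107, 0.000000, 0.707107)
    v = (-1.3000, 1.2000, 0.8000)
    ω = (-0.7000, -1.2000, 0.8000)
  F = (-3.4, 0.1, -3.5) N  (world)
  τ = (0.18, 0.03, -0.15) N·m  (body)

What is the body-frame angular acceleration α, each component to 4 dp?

precession coupling ω×(Iω) = (-0.1152, -0.0056, -0.1092)
α = I⁻¹(τ − ω×Iω) = (1.9680, 1.7800, -0.2914)

α = (1.9680, 1.7800, -0.2914)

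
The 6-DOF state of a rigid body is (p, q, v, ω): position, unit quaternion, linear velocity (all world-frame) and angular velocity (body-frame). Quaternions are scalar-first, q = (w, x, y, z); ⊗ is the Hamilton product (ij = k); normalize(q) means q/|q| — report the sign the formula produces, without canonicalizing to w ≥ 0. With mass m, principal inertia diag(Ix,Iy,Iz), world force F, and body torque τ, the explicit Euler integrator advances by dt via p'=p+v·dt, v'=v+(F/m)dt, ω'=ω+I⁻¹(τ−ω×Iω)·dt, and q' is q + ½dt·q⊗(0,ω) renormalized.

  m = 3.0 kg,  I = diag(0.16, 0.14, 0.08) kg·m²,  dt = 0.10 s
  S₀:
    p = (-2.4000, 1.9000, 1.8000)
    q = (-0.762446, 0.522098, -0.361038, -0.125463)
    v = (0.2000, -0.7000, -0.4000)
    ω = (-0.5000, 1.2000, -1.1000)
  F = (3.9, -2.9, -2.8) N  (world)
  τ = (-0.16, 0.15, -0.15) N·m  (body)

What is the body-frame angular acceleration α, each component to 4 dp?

α = (-1.4950, 0.7571, -2.0250)

gyro term ω×Iω = (0.0792, 0.0440, 0.0120)
α = I⁻¹(τ − ω×Iω) = (-1.4950, 0.7571, -2.0250)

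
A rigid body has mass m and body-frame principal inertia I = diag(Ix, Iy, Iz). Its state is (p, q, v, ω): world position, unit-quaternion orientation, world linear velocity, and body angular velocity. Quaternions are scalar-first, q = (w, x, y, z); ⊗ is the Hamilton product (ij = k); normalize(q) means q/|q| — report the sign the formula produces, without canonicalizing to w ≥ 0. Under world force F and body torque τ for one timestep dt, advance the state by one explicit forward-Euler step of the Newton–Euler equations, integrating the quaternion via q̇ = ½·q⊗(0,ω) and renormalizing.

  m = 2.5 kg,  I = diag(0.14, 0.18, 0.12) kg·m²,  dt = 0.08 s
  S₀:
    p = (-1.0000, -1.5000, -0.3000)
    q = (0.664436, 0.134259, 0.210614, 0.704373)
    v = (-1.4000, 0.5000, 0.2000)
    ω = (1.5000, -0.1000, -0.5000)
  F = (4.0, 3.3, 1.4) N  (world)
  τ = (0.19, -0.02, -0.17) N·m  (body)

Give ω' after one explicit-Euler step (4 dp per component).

ω' = (1.6103, -0.1022, -0.6093)

ω×(Iω) gyroscopic = (-0.0030, -0.0150, -0.0060)
angular accel α = (1.3786, -0.0278, -1.3667)
new body rate ω' = (1.6103, -0.1022, -0.6093)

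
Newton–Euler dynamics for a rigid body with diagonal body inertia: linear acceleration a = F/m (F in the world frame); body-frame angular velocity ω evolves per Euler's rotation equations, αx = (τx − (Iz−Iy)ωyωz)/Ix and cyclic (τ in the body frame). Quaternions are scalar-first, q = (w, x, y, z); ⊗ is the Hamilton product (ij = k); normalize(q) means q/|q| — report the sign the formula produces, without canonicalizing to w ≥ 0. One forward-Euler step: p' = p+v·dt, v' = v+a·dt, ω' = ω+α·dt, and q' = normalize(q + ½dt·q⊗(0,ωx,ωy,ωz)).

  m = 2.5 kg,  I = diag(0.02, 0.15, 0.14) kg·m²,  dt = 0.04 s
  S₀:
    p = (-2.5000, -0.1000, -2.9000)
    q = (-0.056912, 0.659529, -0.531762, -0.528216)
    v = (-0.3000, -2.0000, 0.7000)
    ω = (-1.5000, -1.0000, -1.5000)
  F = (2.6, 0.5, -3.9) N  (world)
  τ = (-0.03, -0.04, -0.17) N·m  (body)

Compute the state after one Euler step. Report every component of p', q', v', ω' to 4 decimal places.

p' = (-2.5120, -0.1800, -2.8720)
q' = (-0.0635, 0.6659, -0.4944, -0.5550)
v' = (-0.2584, -1.9920, 0.6376)
ω' = (-1.5300, -0.9387, -1.6043)

(τ − ω×Iω)/I = (-0.7500, 1.5333, -2.6071)
new body rate ω' = (-1.5300, -0.9387, -1.6043)
q⊗(0,ω) = (-0.3347925, 0.3547950, 1.8385295, -1.3718040)
q' = normalize(q + ½dt·q⊗(0,ω)) = (-0.0635, 0.6659, -0.4944, -0.5550)
p + v·dt = (-2.5120, -0.1800, -2.8720)
v + (F/m)dt = (-0.2584, -1.9920, 0.6376)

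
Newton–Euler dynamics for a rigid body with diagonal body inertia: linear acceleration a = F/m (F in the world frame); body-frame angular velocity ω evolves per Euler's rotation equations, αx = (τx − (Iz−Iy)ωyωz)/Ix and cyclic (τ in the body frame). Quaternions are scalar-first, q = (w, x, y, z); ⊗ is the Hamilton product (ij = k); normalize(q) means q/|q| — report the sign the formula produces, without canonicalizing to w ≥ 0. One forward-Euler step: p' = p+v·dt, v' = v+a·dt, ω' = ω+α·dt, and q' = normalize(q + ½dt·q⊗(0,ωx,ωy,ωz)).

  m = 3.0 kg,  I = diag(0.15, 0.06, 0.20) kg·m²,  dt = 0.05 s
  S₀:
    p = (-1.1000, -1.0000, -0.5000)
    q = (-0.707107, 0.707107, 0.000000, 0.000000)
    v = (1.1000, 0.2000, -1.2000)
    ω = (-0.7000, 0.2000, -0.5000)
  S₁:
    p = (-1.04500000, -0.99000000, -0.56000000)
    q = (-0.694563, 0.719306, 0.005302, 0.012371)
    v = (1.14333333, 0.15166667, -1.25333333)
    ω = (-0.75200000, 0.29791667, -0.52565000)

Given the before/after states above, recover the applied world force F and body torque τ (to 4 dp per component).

Δv = v₁−v₀ = (0.04333333, -0.04833333, -0.05333333)
F = m·Δv/dt = (2.6000, -2.9000, -3.2000)
rate change Δω = (-0.05200000, 0.09791667, -0.02565000)
τ = I·(Δω/dt) + ω₀×(Iω₀) = (-0.1700, 0.1000, -0.0900)

F = (2.6000, -2.9000, -3.2000)
τ = (-0.1700, 0.1000, -0.0900)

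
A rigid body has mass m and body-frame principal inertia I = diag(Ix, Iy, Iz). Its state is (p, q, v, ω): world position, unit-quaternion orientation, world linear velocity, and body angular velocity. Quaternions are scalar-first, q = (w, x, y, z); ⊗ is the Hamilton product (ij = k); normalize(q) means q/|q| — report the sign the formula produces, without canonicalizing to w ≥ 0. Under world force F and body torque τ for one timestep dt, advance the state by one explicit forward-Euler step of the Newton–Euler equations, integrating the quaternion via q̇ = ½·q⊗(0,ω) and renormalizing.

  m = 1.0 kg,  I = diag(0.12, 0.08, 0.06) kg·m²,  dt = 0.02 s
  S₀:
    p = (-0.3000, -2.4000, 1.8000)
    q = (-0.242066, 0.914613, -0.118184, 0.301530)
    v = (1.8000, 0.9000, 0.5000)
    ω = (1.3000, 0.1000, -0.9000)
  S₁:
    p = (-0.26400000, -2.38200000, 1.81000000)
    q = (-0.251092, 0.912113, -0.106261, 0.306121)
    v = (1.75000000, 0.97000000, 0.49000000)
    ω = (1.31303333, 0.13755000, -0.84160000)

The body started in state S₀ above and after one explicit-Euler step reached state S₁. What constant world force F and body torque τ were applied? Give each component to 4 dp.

F = (-2.5000, 3.5000, -0.5000)
τ = (0.0800, 0.0800, 0.1700)

velocity change Δv = (-0.05000000, 0.07000000, -0.01000000)
F = m·Δv/dt = (-2.5000, 3.5000, -0.5000)
rate change Δω = (0.01303333, 0.03755000, 0.05840000)
ω₀×(Iω₀) = (0.0018, -0.0702, -0.0052)
applied torque τ = (0.0800, 0.0800, 0.1700)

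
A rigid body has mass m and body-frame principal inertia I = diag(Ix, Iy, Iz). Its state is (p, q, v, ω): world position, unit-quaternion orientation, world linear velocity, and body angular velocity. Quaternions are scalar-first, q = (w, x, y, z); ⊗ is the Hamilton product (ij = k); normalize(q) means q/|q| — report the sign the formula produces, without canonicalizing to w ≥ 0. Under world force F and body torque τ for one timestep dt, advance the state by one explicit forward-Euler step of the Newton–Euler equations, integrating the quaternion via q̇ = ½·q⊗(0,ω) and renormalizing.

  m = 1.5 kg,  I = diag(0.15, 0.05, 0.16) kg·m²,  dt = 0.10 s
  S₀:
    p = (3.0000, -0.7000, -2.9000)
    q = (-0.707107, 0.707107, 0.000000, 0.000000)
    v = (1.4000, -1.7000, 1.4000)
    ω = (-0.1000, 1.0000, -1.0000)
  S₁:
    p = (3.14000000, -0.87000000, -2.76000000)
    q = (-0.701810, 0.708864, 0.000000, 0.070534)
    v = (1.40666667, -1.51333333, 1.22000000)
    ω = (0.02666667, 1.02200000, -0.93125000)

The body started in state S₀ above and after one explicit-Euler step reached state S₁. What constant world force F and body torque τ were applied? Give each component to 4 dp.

F = (0.1000, 2.8000, -2.7000)
τ = (0.0800, 0.0100, 0.1200)

Δv = v₁−v₀ = (0.00666667, 0.18666667, -0.18000000)
m·(v₁−v₀)/dt = (0.1000, 2.8000, -2.7000)
Δω = ω₁−ω₀ = (0.12666667, 0.02200000, 0.06875000)
applied torque τ = (0.0800, 0.0100, 0.1200)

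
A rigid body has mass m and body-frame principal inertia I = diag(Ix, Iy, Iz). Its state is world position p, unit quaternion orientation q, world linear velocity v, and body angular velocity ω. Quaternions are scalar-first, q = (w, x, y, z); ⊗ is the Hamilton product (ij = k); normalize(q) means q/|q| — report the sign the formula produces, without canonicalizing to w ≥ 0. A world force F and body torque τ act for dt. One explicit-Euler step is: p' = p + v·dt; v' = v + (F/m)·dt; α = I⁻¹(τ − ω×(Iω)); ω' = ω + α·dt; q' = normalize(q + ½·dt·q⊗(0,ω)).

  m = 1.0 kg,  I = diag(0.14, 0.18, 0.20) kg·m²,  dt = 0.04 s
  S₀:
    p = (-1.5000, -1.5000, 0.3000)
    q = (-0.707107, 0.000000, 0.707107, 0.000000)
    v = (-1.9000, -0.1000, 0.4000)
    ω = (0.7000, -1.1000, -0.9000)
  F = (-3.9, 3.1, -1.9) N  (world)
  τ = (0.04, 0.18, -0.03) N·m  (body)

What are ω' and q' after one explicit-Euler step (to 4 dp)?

angular accel α = (0.1443, 0.7900, 0.0040)
ω' = ω + α·dt = (0.7058, -1.0684, -0.8998)
Hamilton product q⊗(0,ω) = (0.7778177, -1.1313712, 0.7778177, 0.1414214)
q' = normalize(q + ½dt·q⊗(0,ω)) = (-0.6912, -0.0226, 0.7223, 0.0028)

ω' = (0.7058, -1.0684, -0.8998)
q' = (-0.6912, -0.0226, 0.7223, 0.0028)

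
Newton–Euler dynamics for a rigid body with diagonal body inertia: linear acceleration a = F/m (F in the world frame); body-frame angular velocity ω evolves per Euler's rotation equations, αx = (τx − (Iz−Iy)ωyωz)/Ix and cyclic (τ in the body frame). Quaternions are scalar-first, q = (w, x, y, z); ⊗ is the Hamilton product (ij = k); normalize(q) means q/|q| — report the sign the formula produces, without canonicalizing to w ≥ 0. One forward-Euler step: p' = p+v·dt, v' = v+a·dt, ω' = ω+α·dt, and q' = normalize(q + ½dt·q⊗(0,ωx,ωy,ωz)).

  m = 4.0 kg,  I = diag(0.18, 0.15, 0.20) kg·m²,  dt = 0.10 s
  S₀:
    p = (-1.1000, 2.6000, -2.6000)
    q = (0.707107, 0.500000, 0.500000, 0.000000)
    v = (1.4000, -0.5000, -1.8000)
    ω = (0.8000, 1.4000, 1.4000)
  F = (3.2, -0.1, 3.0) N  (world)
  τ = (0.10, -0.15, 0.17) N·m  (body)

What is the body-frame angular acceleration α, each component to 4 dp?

gyro term ω×Iω = (0.0980, -0.0224, -0.0336)
(τ − ω×Iω)/I = (0.0111, -0.8507, 1.0180)

α = (0.0111, -0.8507, 1.0180)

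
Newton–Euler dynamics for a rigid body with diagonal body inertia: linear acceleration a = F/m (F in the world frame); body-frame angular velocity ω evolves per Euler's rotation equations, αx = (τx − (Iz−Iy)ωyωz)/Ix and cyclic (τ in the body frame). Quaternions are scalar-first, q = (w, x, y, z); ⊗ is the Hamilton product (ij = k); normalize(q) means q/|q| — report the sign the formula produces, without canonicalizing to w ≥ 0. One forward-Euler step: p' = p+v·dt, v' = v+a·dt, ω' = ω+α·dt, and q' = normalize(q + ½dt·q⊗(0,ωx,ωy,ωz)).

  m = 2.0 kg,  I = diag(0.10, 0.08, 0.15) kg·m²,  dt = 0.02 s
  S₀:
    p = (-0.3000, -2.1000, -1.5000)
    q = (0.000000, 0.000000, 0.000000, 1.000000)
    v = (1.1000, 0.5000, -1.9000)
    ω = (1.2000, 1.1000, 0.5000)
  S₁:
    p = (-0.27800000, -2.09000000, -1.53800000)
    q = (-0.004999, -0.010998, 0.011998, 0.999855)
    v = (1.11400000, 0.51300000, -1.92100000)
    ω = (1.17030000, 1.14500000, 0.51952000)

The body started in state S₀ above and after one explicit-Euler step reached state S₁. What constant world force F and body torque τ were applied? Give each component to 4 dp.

F = (1.4000, 1.3000, -2.1000)
τ = (-0.1100, 0.1500, 0.1200)

Δv = v₁−v₀ = (0.01400000, 0.01300000, -0.02100000)
F = m·Δv/dt = (1.4000, 1.3000, -2.1000)
Δω = ω₁−ω₀ = (-0.02970000, 0.04500000, 0.01952000)
I·α + gyro = (-0.1100, 0.1500, 0.1200)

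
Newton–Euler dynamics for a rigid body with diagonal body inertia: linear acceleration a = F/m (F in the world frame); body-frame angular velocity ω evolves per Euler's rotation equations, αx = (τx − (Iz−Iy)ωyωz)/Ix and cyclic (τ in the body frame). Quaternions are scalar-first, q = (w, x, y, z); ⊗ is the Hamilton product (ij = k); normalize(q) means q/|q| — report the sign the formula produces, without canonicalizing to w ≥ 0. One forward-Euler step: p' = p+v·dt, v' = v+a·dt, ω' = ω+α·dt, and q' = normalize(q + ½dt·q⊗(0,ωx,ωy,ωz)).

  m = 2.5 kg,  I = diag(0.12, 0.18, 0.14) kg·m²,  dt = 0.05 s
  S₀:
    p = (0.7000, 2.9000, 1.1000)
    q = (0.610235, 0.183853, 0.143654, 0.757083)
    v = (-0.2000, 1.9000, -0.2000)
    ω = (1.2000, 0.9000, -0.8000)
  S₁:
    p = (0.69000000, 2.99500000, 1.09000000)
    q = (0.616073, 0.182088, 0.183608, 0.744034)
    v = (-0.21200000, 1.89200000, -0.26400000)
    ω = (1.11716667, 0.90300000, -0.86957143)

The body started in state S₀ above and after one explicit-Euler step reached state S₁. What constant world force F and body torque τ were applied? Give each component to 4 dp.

Δω = ω₁−ω₀ = (-0.08283333, 0.00300000, -0.06957143)
applied torque τ = (-0.1700, 0.0300, -0.1300)
velocity change Δv = (-0.01200000, -0.00800000, -0.06400000)
F = m·Δv/dt = (-0.6000, -0.4000, -3.2000)

F = (-0.6000, -0.4000, -3.2000)
τ = (-0.1700, 0.0300, -0.1300)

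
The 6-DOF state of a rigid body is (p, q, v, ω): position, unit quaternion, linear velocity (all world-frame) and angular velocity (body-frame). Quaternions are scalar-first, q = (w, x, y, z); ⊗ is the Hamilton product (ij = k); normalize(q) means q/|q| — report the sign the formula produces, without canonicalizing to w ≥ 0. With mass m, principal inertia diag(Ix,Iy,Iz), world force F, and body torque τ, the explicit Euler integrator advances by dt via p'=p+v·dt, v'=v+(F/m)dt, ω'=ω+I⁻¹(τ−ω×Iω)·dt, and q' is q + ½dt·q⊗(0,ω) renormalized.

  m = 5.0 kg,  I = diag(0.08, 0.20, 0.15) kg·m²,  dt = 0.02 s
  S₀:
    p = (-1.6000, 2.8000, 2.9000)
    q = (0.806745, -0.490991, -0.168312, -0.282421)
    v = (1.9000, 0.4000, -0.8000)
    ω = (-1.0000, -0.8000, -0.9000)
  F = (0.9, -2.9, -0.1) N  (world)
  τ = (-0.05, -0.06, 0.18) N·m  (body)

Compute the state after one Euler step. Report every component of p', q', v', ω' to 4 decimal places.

p' = (-1.5620, 2.8080, 2.8840)
q' = (0.7978, -0.4997, -0.1763, -0.2874)
v' = (1.9036, 0.3884, -0.8004)
ω' = (-1.0035, -0.7997, -0.8888)

a = F/m = (0.1800, -0.5800, -0.0200)
new position p' = (-1.5620, 2.8080, 2.8840)
new velocity v' = (1.9036, 0.3884, -0.8004)
angular accel α = (-0.1750, 0.0150, 0.5600)
new body rate ω' = (-1.0035, -0.7997, -0.8888)
2q̇ = q⊗(0,ω) = (-0.8798195, -0.8812010, -0.8048669, -0.5015897)
q' = normalize(q + ½dt·q⊗(0,ω)) = (0.7978, -0.4997, -0.1763, -0.2874)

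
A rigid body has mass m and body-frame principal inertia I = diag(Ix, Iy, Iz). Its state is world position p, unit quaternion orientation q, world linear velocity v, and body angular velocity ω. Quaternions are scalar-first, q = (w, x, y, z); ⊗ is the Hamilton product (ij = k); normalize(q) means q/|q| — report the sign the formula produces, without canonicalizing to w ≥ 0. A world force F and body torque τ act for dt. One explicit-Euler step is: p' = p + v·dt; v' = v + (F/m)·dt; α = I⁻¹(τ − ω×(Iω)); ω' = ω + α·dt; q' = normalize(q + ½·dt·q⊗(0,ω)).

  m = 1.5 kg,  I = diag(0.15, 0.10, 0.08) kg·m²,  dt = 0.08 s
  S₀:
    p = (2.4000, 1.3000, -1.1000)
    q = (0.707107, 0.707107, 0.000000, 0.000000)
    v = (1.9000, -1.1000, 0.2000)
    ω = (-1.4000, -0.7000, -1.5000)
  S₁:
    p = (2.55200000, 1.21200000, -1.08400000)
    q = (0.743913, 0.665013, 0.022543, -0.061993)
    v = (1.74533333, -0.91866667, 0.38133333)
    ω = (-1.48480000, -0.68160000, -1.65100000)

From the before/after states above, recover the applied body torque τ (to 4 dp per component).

rate change Δω = (-0.08480000, 0.01840000, -0.15100000)
τ = I·(Δω/dt) + ω₀×(Iω₀) = (-0.1800, 0.1700, -0.2000)

τ = (-0.1800, 0.1700, -0.2000)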